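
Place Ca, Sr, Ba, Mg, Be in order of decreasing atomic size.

Be is in period 2, group 2; Mg is in period 3, group 2; Ca is in period 4, group 2; Sr is in period 5, group 2; Ba is in period 6, group 2.
Moving right in a period, electrons are added to the same shell under a stronger nuclear pull, so atoms get smaller; moving down, a new shell is opened and atoms get larger.
All are in group 2, so atomic radius increases down the group.
So from largest to smallest: Ba > Sr > Ca > Mg > Be.

Ba, Sr, Ca, Mg, Be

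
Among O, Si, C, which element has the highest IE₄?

IE_4 is the cost of taking one more electron from the +3 cation: O³⁺ still has 3 valence electrons; Si³⁺ still has 1 valence electron; C³⁺ still has 1 valence electron.
All are still removing valence electrons, so compare the +3 ions as you would atoms: IE_4 generally rises across a period (higher Z_eff) and falls down a group (larger shell), subject to the usual subshell exceptions.
Valence configurations: O³⁺ [He]2s²2p¹, Si³⁺ [Ne]3s¹, C³⁺ [He]2s¹.
The numbers (kJ/mol): O 7469, Si 4356, C 6223.
Overall IE_4 order: Si < C < O.

O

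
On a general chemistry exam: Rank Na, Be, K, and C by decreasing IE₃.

Be > Na > C > K

IE_3 is the cost of taking one more electron from the +2 cation: Na²⁺ is already 1 electron into the core; Be²⁺ is the bare [He] core; K²⁺ is already 1 electron into the core; C²⁺ still has 2 valence electrons.
Usually core removal costs more than valence removal, but here the competition is close: a tightly held n=2 valence electron can cost more to remove than an n=3 core electron, so the actual values have to decide it.
Approximate IE_3 values (kJ/mol): Na 6910, Be 14849, K 4420, C 4620.
Hence IE_3: K < C < Na < Be.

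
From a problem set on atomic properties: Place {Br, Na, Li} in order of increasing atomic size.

Br < Li < Na

Li is in period 2, group 1; Na is in period 3, group 1; Br is in period 4, group 17.
Across a period the added protons contract the valence shell; down a group each new principal shell makes the atom larger.
Neither a single period nor a single group — weigh both effects.
Li > Br: period and group pull opposite ways; the across-period shift dominates (133 vs 114 pm).
Na > Li: Na sits below Li in group 1, so the down-group effect alone puts Na larger.
Tabulated atomic radius (pm): Li 133, Na 155, Br 114.
So from smallest to largest: Br < Li < Na.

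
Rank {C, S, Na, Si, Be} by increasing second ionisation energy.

Si < Be < S < C < Na

The second ionization energy removes an electron from the +1 ion. For each element: C⁺ still has 3 valence electrons; S⁺ still has 5 valence electrons; Na⁺ is the bare [Ne] core; Si⁺ still has 3 valence electrons; Be⁺ still has 1 valence electron.
Pulling an electron out of a noble-gas core costs far more than removing a remaining valence electron, so Na sits at the high end of IE_2.
Valence configurations: C⁺ [He]2s²2p¹, S⁺ [Ne]3s²3p³, Si⁺ [Ne]3s²3p¹, Be⁺ [He]2s¹.
Approximate IE_2 values (kJ/mol): C 2353, S 2252, Na 4562, Si 1577, Be 1757.
Putting it together, IE_2: Si < Be < S < C < Na.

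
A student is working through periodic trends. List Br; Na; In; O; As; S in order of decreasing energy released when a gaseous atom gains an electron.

Br > S > O > As > Na > In

O is in period 2, group 16; Na is in period 3, group 1; S is in period 3, group 16; As is in period 4, group 15; Br is in period 4, group 17; In is in period 5, group 13.
Atoms with high Z_eff and room in the valence shell (especially the halogens) have the most exothermic electron affinities.
Here both period and group differ, so the two effects have to be weighed against each other.
Na > In: the two effects oppose for this pair; the down-group effect wins (53 vs 29 kJ/mol).
As > Na: the two effects oppose for this pair; the across-period effect wins (78 vs 53 kJ/mol).
O > As: relative to As, both the across-period and down-group shifts push O's electron affinity up.
S > O: this pair runs against the simple trend — see the exception note.
Br > S: the two effects oppose for this pair; the across-period effect wins (325 vs 200 kJ/mol).
Note the exception: S has a higher electron affinity than O, contrary to the simple trend — the compact 2p subshell of O repels the added electron more than S's larger 3p does.
Approximate values (kJ/mol): O 141, Na 53, S 200, As 78, Br 325, In 29.
So from highest to lowest: Br > S > O > As > Na > In.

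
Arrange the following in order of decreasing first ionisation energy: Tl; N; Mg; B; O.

N > O > B > Mg > Tl

B is in period 2, group 13; N is in period 2, group 15; O is in period 2, group 16; Mg is in period 3, group 2; Tl is in period 6, group 13.
First ionization energy rises across a period (greater Z_eff holds electrons more tightly) and falls down a group (valence electrons are farther from the nucleus).
Here both period and group differ, so the two effects have to be weighed against each other.
Mg > Tl: period and group pull opposite ways; the down-group shift dominates (738 vs 589 kJ/mol).
B > Mg: both effects reinforce here, so B is clearly the higher of the two.
O > B: O lies to the right of B in period 2, so the across-period effect alone puts O higher.
N > O: this pair runs against the simple trend — see the exception note.
Note the exception: N has a higher first ionization energy than O, contrary to the simple trend — pairing an electron in O's 2p⁴ costs repulsion energy, so O ionizes more easily than half-filled N (2p³).
Tabulated first ionization energy (kJ/mol): B 801, N 1402, O 1314, Mg 738, Tl 589.
So from highest to lowest: N > O > B > Mg > Tl.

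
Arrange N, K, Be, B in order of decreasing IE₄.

B > Be > N > K

Consider each +3 ion: N³⁺ still has 2 valence electrons; K³⁺ is already 2 electrons into the core; Be³⁺ is already 1 electron into the core; B³⁺ is the bare [He] core.
Usually core removal costs more than valence removal, but here the competition is close: a tightly held n=2 valence electron can cost more to remove than an n=3 core electron, so the actual values have to decide it.
Approximate IE_4 values (kJ/mol): N 7475, K 5877, Be 21007, B 25026.
Overall IE_4 order: K < N < Be < B.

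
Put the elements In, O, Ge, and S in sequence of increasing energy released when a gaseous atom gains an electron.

Atoms with high Z_eff and room in the valence shell (especially the halogens) have the most exothermic electron affinities.
These span different periods and groups, so the two trends combine.
Ge > In: both effects reinforce here, so Ge is clearly the higher of the two.
O > Ge: relative to Ge, both the across-period and down-group shifts push O's electron affinity up.
S > O: this pair runs against the simple trend — see the exception note.
Note the exception: S has a higher electron affinity than O, contrary to the simple trend — the compact 2p subshell of O repels the added electron more than S's larger 3p does.
Approximate values (kJ/mol): O 141, S 200, Ge 119, In 29.
So from lowest to highest: In < Ge < O < S.

In, Ge, O, S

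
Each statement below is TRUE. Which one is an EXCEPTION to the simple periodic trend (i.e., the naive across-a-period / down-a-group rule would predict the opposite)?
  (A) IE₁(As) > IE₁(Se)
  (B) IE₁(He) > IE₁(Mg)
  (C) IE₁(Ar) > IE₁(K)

(A)

The general trend: first ionisation energy increases across a period and decreases down a group.
(A) As (period 4, group 15) vs Se (period 4, group 16): the stated order contradicts the simple trend.
(B) He (period 1, group 18) vs Mg (period 3, group 2): the stated order agrees with the simple trend.
(C) Ar (period 3, group 18) vs K (period 4, group 1): the stated order agrees with the simple trend.
The exception is (A): Se (4p⁴) ionizes more easily than half-filled As (4p³).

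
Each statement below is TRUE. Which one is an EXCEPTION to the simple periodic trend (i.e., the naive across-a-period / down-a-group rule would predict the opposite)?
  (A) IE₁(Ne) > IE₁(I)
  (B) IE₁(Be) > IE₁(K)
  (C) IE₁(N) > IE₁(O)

(C)

The general trend: first ionisation energy increases across a period and decreases down a group.
(A) Ne (period 2, group 18) vs I (period 5, group 17): the stated order agrees with the simple trend.
(B) Be (period 2, group 2) vs K (period 4, group 1): the stated order agrees with the simple trend.
(C) N (period 2, group 15) vs O (period 2, group 16): the stated order contradicts the simple trend.
The exception is (C): pairing an electron in O's 2p⁴ costs repulsion energy, so O ionizes more easily than half-filled N (2p³).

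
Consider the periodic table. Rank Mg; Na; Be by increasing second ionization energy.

Mg, Be, Na

The second ionization energy removes an electron from the +1 ion. For each element: Mg⁺ still has 1 valence electron; Na⁺ is the bare [Ne] core; Be⁺ still has 1 valence electron.
Pulling an electron out of a noble-gas core costs far more than removing a remaining valence electron, so Na sits at the high end of IE_2.
Valence configurations: Mg⁺ [Ne]3s¹, Be⁺ [He]2s¹.
Approximate IE_2 values (kJ/mol): Mg 1451, Na 4562, Be 1757.
So the second ionization energies run Mg < Be < Na.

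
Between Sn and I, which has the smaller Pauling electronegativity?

Sn

Sn is in period 5, group 14; I is in period 5, group 17.
EN rises left→right (higher Z_eff, smaller atoms) and falls top→bottom (larger, more shielded atoms).
All lie in period 5, so electronegativity increases left to right.
So Sn has the smaller Pauling electronegativity (Sn < I).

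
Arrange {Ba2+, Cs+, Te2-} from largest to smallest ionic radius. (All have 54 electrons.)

All of these have 54 electrons, so size is governed by nuclear charge alone: the more protons, the stronger the pull on the same electron cloud, and the smaller the ion.
Nuclear charges: Ba2+ (Z=56), Cs+ (Z=55), Te2- (Z=52).
Largest to smallest: Te2- > Cs+ > Ba2+.

Te2- > Cs+ > Ba2+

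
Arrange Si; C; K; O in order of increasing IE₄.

Consider each +3 ion: Si³⁺ still has 1 valence electron; C³⁺ still has 1 valence electron; K³⁺ is already 2 electrons into the core; O³⁺ still has 3 valence electrons.
Usually core removal costs more than valence removal, but here the competition is close: a tightly held n=2 valence electron can cost more to remove than an n=3 core electron, so the actual values have to decide it.
Valence configurations: Si³⁺ [Ne]3s¹, C³⁺ [He]2s¹, O³⁺ [He]2s²2p¹.
The numbers (kJ/mol): Si 4356, C 6223, K 5877, O 7469.
Overall IE_4 order: Si < K < C < O.

Si < K < C < O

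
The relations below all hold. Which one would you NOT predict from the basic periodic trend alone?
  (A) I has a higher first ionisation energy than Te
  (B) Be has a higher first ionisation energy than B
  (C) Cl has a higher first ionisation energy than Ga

(B)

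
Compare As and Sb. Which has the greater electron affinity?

Sb

As is in period 4, group 15; Sb is in period 5, group 15.
EA tends to increase across a period and decrease down a group, though the pattern is less regular than for IE or radius.
All are in group 15; the group trend (electron affinity increases up the group) applies, with the exception below.
Note the exception: Sb has a higher electron affinity than As, contrary to the simple trend — both are half-filled np³, but the pairing/repulsion penalty for the added electron shrinks as the p orbitals become larger and more diffuse down the group, and for Sb that outweighs the weaker nuclear attraction.
For reference (kJ/mol): As 78, Sb 103.
So Sb has the greater electron affinity (Sb > As).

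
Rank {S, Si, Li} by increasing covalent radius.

S < Si < Li

Li is in period 2, group 1; Si is in period 3, group 14; S is in period 3, group 16.
Moving right in a period, electrons are added to the same shell under a stronger nuclear pull, so atoms get smaller; moving down, a new shell is opened and atoms get larger.
These span different periods and groups, so the two trends combine.
Si > S: both are in period 3; the period trend gives Si the larger value.
Li > Si: the two effects oppose for this pair; the across-period effect wins (133 vs 116 pm).
For reference (pm): Li 133, Si 116, S 103.
So from smallest to largest: S < Si < Li.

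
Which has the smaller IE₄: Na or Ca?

The fourth ionization energy removes an electron from the +3 ion. For each element: Na³⁺ is already 2 electrons into the core; Ca³⁺ is already 1 electron into the core.
All of these are removing an electron from a noble-gas core or deeper; the smaller core (lower principal quantum number) is held far more tightly, and within a period the higher nuclear charge binds the same core more tightly.
Approximate IE_4 values (kJ/mol): Na 9543, Ca 6491.
Putting it together, IE_4: Ca < Na.

Ca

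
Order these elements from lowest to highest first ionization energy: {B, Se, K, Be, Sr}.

Be is in period 2, group 2; B is in period 2, group 13; K is in period 4, group 1; Se is in period 4, group 16; Sr is in period 5, group 2.
IE₁ increases left→right with effective nuclear charge and decreases top→bottom as the valence shell moves farther out.
These span different periods and groups, so the two trends combine.
Sr > K: the two effects oppose for this pair; the across-period effect wins (550 vs 419 kJ/mol).
B > Sr: both effects reinforce here, so B is clearly the higher of the two.
Be > B: this pair runs against the simple trend — see the exception note.
Se > Be: period and group pull opposite ways; the across-period shift dominates (941 vs 900 kJ/mol).
Note the exception: Be has a higher first ionization energy than B, contrary to the simple trend — removing B's lone 2p electron is easier than breaking Be's filled 2s².
For reference (kJ/mol): Be 900, B 801, K 419, Se 941, Sr 550.
So from lowest to highest: K < Sr < B < Be < Se.

K, Sr, B, Be, Se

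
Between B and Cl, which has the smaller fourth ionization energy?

Cl

The fourth ionization energy removes an electron from the +3 ion. For each element: B³⁺ is the bare [He] core; Cl³⁺ still has 4 valence electrons.
Core electrons are held far more tightly than valence electrons, so B tops the IE_4 order.
Approximate IE_4 values (kJ/mol): B 25026, Cl 5159.
Overall IE_4 order: Cl < B.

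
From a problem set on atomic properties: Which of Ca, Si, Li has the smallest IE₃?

Si

The third ionization energy removes an electron from the +2 ion. For each element: Ca²⁺ is the bare [Ar] core; Si²⁺ still has 2 valence electrons; Li²⁺ is already 1 electron into the core.
Pulling an electron out of a noble-gas core costs far more than removing a remaining valence electron, so Ca and Li sit at the high end of IE_3.
The numbers (kJ/mol): Ca 4912, Si 3232, Li 11815.
Overall IE_3 order: Si < Ca < Li.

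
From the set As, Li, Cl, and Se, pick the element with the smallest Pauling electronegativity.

Li

Atoms toward the upper right of the periodic table pull bonding electrons most strongly.
Here both period and group differ, so the two effects have to be weighed against each other.
As > Li: the two effects oppose for this pair; the across-period effect wins (2.18 vs 0.98).
Se > As: both are in period 4; the period trend gives Se the larger value.
Cl > Se: relative to Se, both the across-period and down-group shifts push Cl's electronegativity up.
Approximate values (Pauling): Li 0.98, Cl 3.16, As 2.18, Se 2.55.
The smallest Pauling electronegativity among these belongs to Li.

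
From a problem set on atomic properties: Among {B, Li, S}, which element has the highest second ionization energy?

After 1 electron has been removed, what remains? B⁺ still has 2 valence electrons; Li⁺ is the bare [He] core; S⁺ still has 5 valence electrons.
Pulling an electron out of a noble-gas core costs far more than removing a remaining valence electron, so Li sits at the high end of IE_2.
Valence configurations: B⁺ [He]2s², S⁺ [Ne]3s²3p³.
Tabulated IE_2 (kJ/mol): B 2427, Li 7298, S 2252.
Hence IE_2: S < B < Li.

Li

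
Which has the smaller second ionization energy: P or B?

Consider each +1 ion: P⁺ still has 4 valence electrons; B⁺ still has 2 valence electrons.
All are still removing valence electrons, so compare the +1 ions as you would atoms: IE_2 generally rises across a period (higher Z_eff) and falls down a group (larger shell), subject to the usual subshell exceptions.
Valence configurations: P⁺ [Ne]3s²3p², B⁺ [He]2s².
The numbers (kJ/mol): P 1907, B 2427.
Putting it together, IE_2: P < B.

P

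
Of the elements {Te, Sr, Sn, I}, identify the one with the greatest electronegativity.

I

Sr is in period 5, group 2; Sn is in period 5, group 14; Te is in period 5, group 16; I is in period 5, group 17.
EN rises left→right (higher Z_eff, smaller atoms) and falls top→bottom (larger, more shielded atoms).
All lie in period 5, so electronegativity increases left to right.
The greatest electronegativity among these belongs to I.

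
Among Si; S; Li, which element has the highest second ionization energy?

Li

The second ionization energy removes an electron from the +1 ion. For each element: Si⁺ still has 3 valence electrons; S⁺ still has 5 valence electrons; Li⁺ is the bare [He] core.
Core electrons are held far more tightly than valence electrons, so Li tops the IE_2 order.
Valence configurations: Si⁺ [Ne]3s²3p¹, S⁺ [Ne]3s²3p³.
Approximate IE_2 values (kJ/mol): Si 1577, S 2252, Li 7298.
Hence IE_2: Si < S < Li.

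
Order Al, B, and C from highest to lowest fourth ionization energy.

The fourth ionization energy removes an electron from the +3 ion. For each element: Al³⁺ is the bare [Ne] core; B³⁺ is the bare [He] core; C³⁺ still has 1 valence electron.
Core electrons are held far more tightly than valence electrons, so Al and B top the IE_4 order.
Approximate IE_4 values (kJ/mol): Al 11577, B 25026, C 6223.
Putting it together, IE_4: C < Al < B.

B > Al > C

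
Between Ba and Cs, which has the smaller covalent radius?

Ba

Cs is in period 6, group 1; Ba is in period 6, group 2.
Atomic radius shrinks across a period as nuclear charge pulls the same shell inward, and grows down a group as new shells are added.
All lie in period 6, so atomic radius increases right to left.
So Ba has the smaller covalent radius (Ba < Cs).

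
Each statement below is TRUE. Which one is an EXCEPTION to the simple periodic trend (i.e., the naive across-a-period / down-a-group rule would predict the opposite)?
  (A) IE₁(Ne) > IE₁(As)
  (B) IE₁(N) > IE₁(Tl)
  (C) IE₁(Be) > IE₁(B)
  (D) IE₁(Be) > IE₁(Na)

The general trend: IE₁ increases across a period and decreases down a group.
(A) Ne (period 2, group 18) vs As (period 4, group 15): the stated order agrees with the simple trend.
(B) N (period 2, group 15) vs Tl (period 6, group 13): the stated order agrees with the simple trend.
(C) Be (period 2, group 2) vs B (period 2, group 13): the stated order contradicts the simple trend.
(D) Be (period 2, group 2) vs Na (period 3, group 1): the stated order agrees with the simple trend.
The exception is (C): removing B's lone 2p electron is easier than breaking Be's filled 2s².

(C)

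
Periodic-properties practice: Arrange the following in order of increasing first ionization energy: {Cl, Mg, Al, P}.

Al < Mg < P < Cl

Mg is in period 3, group 2; Al is in period 3, group 13; P is in period 3, group 15; Cl is in period 3, group 17.
IE₁ increases left→right with effective nuclear charge and decreases top→bottom as the valence shell moves farther out.
All lie in period 3; the across-period trend (first ionization energy increases left to right) applies, with the exception below.
Note the exception: Mg has a higher first ionization energy than Al, contrary to the simple trend — Al's single 3p electron is easier to remove than one from Mg's filled 3s².
Approximate values (kJ/mol): Mg 738, Al 578, P 1012, Cl 1251.
So from lowest to highest: Al < Mg < P < Cl.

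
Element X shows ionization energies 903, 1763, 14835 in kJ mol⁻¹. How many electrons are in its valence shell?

2

Look for the largest jump between consecutive ionization energies: IE3/IE2 ≈ 8.4, far larger than any earlier ratio.
That jump marks the point where a core electron is being removed. So the atom has 2 valence electrons.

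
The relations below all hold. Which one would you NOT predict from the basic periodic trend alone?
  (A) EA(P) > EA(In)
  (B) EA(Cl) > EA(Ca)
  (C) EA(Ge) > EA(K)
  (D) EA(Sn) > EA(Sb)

(D)

The general trend: electron affinity increases across a period and decreases down a group.
(A) P (period 3, group 15) vs In (period 5, group 13): the stated order agrees with the simple trend.
(B) Cl (period 3, group 17) vs Ca (period 4, group 2): the stated order agrees with the simple trend.
(C) Ge (period 4, group 14) vs K (period 4, group 1): the stated order agrees with the simple trend.
(D) Sn (period 5, group 14) vs Sb (period 5, group 15): the stated order contradicts the simple trend.
The exception is (D): adding an electron to Sb's half-filled 5p³ is unfavourable, so Sn has the more exothermic EA.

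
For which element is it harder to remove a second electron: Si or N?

N

Consider each +1 ion: Si⁺ still has 3 valence electrons; N⁺ still has 4 valence electrons.
All are still removing valence electrons, so compare the +1 ions as you would atoms: IE_2 generally rises across a period (higher Z_eff) and falls down a group (larger shell), subject to the usual subshell exceptions.
Valence configurations: Si⁺ [Ne]3s²3p¹, N⁺ [He]2s²2p².
Tabulated IE_2 (kJ/mol): Si 1577, N 2856.
Putting it together, IE_2: Si < N.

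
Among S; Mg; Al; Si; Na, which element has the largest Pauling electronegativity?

S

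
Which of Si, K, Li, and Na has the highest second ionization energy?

Li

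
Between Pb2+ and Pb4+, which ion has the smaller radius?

Pb4+

Both ions have Z = 82 protons, but Pb4+ has lost more electrons, so its remaining electrons feel a larger effective nuclear charge per electron and are pulled in more tightly.
Higher positive charge → smaller ion, so Pb2+ > Pb4+.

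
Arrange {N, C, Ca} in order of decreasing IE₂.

N > C > Ca

The second ionization energy removes an electron from the +1 ion. For each element: N⁺ still has 4 valence electrons; C⁺ still has 3 valence electrons; Ca⁺ still has 1 valence electron.
All are still removing valence electrons, so compare the +1 ions as you would atoms: IE_2 generally rises across a period (higher Z_eff) and falls down a group (larger shell), subject to the usual subshell exceptions.
Valence configurations: N⁺ [He]2s²2p², C⁺ [He]2s²2p¹, Ca⁺ [Ar]4s¹.
Tabulated IE_2 (kJ/mol): N 2856, C 2353, Ca 1145.
So the second ionization energies run Ca < C < N.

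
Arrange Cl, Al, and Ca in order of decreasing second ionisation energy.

IE_2 is the cost of taking one more electron from the +1 cation: Cl⁺ still has 6 valence electrons; Al⁺ still has 2 valence electrons; Ca⁺ still has 1 valence electron.
All are still removing valence electrons, so compare the +1 ions as you would atoms: IE_2 generally rises across a period (higher Z_eff) and falls down a group (larger shell), subject to the usual subshell exceptions.
Valence configurations: Cl⁺ [Ne]3s²3p⁴, Al⁺ [Ne]3s², Ca⁺ [Ar]4s¹.
Approximate IE_2 values (kJ/mol): Cl 2298, Al 1817, Ca 1145.
Hence IE_2: Ca < Al < Cl.

Cl, Al, Ca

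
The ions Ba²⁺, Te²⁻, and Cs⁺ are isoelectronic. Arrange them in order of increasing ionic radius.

Ba²⁺ < Cs⁺ < Te²⁻

All of these have 54 electrons, so size is governed by nuclear charge alone: the more protons, the stronger the pull on the same electron cloud, and the smaller the ion.
Nuclear charges: Ba²⁺ (Z=56), Cs⁺ (Z=55), Te²⁻ (Z=52).
Smallest to largest: Ba²⁺ < Cs⁺ < Te²⁻.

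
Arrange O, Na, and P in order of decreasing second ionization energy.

Na > O > P

The second ionization energy removes an electron from the +1 ion. For each element: O⁺ still has 5 valence electrons; Na⁺ is the bare [Ne] core; P⁺ still has 4 valence electrons.
Pulling an electron out of a noble-gas core costs far more than removing a remaining valence electron, so Na sits at the high end of IE_2.
Valence configurations: O⁺ [He]2s²2p³, P⁺ [Ne]3s²3p².
Tabulated IE_2 (kJ/mol): O 3388, Na 4562, P 1907.
Overall IE_2 order: P < O < Na.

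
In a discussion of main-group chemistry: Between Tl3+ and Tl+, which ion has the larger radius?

Both ions have Z = 81 protons, but Tl3+ has lost more electrons, so its remaining electrons feel a larger effective nuclear charge per electron and are pulled in more tightly.
Higher positive charge → smaller ion, so Tl+ > Tl3+.

Tl+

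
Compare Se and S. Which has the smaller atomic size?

S

Across a period the added protons contract the valence shell; down a group each new principal shell makes the atom larger.
All are in group 16, so atomic radius increases down the group.
So S has the smaller atomic size (S < Se).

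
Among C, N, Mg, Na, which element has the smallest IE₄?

C

The fourth ionization energy removes an electron from the +3 ion. For each element: C³⁺ still has 1 valence electron; N³⁺ still has 2 valence electrons; Mg³⁺ is already 1 electron into the core; Na³⁺ is already 2 electrons into the core.
Core electrons are held far more tightly than valence electrons, so Na and Mg top the IE_4 order.
Valence configurations: C³⁺ [He]2s¹, N³⁺ [He]2s².
Approximate IE_4 values (kJ/mol): C 6223, N 7475, Mg 10543, Na 9543.
Overall IE_4 order: C < N < Na < Mg.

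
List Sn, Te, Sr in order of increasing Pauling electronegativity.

Sr is in period 5, group 2; Sn is in period 5, group 14; Te is in period 5, group 16.
EN rises left→right (higher Z_eff, smaller atoms) and falls top→bottom (larger, more shielded atoms).
All lie in period 5, so electronegativity increases left to right.
So from lowest to highest: Sr < Sn < Te.

Sr < Sn < Te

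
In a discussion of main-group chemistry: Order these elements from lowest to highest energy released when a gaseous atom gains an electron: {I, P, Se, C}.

C is in period 2, group 14; P is in period 3, group 15; Se is in period 4, group 16; I is in period 5, group 17.
Adding an electron releases more energy for atoms nearer the top right (short of the noble gases).
These sit on a diagonal, where the across-period and down-group effects partly cancel.
C > P: the two effects oppose for this pair; the down-group effect wins (122 vs 72 kJ/mol).
Se > C: period and group pull opposite ways; the across-period shift dominates (195 vs 122 kJ/mol).
I > Se: the two effects oppose for this pair; the across-period effect wins (295 vs 195 kJ/mol).
Approximate values (kJ/mol): C 122, P 72, Se 195, I 295.
So from lowest to highest: P < C < Se < I.

P < C < Se < I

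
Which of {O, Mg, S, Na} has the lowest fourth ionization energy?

S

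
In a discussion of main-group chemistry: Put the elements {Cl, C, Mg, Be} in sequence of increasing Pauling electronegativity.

Mg < Be < C < Cl

EN rises left→right (higher Z_eff, smaller atoms) and falls top→bottom (larger, more shielded atoms).
Neither a single period nor a single group — weigh both effects.
Be > Mg: they share group 2; the group trend gives Be the larger value.
C > Be: C lies to the right of Be in period 2, so the across-period effect alone puts C higher.
Cl > C: period and group pull opposite ways; the across-period shift dominates (3.16 vs 2.55).
Tabulated electronegativity (Pauling): Be 1.57, C 2.55, Mg 1.31, Cl 3.16.
So from lowest to highest: Mg < Be < C < Cl.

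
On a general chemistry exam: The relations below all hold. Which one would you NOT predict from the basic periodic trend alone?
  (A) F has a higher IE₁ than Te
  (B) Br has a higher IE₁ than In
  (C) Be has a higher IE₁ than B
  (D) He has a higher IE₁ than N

The general trend: IE₁ increases across a period and decreases down a group.
(A) F (period 2, group 17) vs Te (period 5, group 16): the stated order agrees with the simple trend.
(B) Br (period 4, group 17) vs In (period 5, group 13): the stated order agrees with the simple trend.
(C) Be (period 2, group 2) vs B (period 2, group 13): the stated order contradicts the simple trend.
(D) He (period 1, group 18) vs N (period 2, group 15): the stated order agrees with the simple trend.
The exception is (C): removing B's lone 2p electron is easier than breaking Be's filled 2s².

(C)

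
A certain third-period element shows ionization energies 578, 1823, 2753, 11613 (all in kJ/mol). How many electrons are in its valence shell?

3

Look for the largest jump between consecutive ionization energies: IE4/IE3 ≈ 4.2, far larger than any earlier ratio.
That jump marks the point where a core electron is being removed. So the atom has 3 valence electrons.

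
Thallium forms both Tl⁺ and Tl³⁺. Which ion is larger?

Tl⁺

Both ions have Z = 81 protons, but Tl³⁺ has lost more electrons, so its remaining electrons feel a larger effective nuclear charge per electron and are pulled in more tightly.
Higher positive charge → smaller ion, so Tl⁺ > Tl³⁺.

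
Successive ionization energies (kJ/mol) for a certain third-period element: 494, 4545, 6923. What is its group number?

Group 1

Look for the largest jump between consecutive ionization energies: IE2/IE1 ≈ 9.2, far larger than any earlier ratio.
That jump marks the point where a core electron is being removed. So the atom has 1 valence electron.
A main-group element with 1 valence electron is in group 1.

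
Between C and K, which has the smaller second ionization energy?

The second ionization energy removes an electron from the +1 ion. For each element: C⁺ still has 3 valence electrons; K⁺ is the bare [Ar] core.
Core electrons are held far more tightly than valence electrons, so K tops the IE_2 order.
Approximate IE_2 values (kJ/mol): C 2353, K 3052.
Putting it together, IE_2: C < K.

C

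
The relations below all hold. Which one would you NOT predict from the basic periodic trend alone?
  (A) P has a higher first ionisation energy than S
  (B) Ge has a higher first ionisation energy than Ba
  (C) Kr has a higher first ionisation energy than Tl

The general trend: first ionisation energy increases across a period and decreases down a group.
(A) P (period 3, group 15) vs S (period 3, group 16): the stated order contradicts the simple trend.
(B) Ge (period 4, group 14) vs Ba (period 6, group 2): the stated order agrees with the simple trend.
(C) Kr (period 4, group 18) vs Tl (period 6, group 13): the stated order agrees with the simple trend.
The exception is (A): S (3p⁴) ionizes more easily than half-filled P (3p³) because the paired 3p electron in S is pushed out by e⁻–e⁻ repulsion.

(A)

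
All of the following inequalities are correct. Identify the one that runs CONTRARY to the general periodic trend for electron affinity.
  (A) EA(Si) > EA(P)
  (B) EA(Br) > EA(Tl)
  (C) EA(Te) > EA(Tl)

(A)

The general trend: electron affinity increases across a period and decreases down a group.
(A) Si (period 3, group 14) vs P (period 3, group 15): the stated order contradicts the simple trend.
(B) Br (period 4, group 17) vs Tl (period 6, group 13): the stated order agrees with the simple trend.
(C) Te (period 5, group 16) vs Tl (period 6, group 13): the stated order agrees with the simple trend.
The exception is (A): adding an electron to P's half-filled 3p³ is unfavourable, so Si (3p²) has the more exothermic EA.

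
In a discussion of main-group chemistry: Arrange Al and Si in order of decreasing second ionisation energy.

Al, Si

After 1 electron has been removed, what remains? Al⁺ still has 2 valence electrons; Si⁺ still has 3 valence electrons.
All are still removing valence electrons, so compare the +1 ions as you would atoms: IE_2 generally rises across a period (higher Z_eff) and falls down a group (larger shell), subject to the usual subshell exceptions.
Valence configurations: Al⁺ [Ne]3s², Si⁺ [Ne]3s²3p¹.
Si⁺ loses a lone 3p electron whereas Al⁺ must break into a filled 3s² pair, so IE_2(Al) > IE_2(Si) even though Si has the higher nuclear charge.
The numbers (kJ/mol): Al 1817, Si 1577.
So the second ionization energies run Si < Al.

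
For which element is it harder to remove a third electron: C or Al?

C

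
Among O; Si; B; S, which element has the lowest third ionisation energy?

Si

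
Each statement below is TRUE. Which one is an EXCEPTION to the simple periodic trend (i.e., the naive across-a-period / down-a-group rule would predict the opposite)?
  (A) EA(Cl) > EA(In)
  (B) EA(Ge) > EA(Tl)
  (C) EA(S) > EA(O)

(C)

The general trend: electron affinity increases across a period and decreases down a group.
(A) Cl (period 3, group 17) vs In (period 5, group 13): the stated order agrees with the simple trend.
(B) Ge (period 4, group 14) vs Tl (period 6, group 13): the stated order agrees with the simple trend.
(C) S (period 3, group 16) vs O (period 2, group 16): the stated order contradicts the simple trend.
The exception is (C): the compact 2p subshell of O repels the added electron more than S's larger 3p does.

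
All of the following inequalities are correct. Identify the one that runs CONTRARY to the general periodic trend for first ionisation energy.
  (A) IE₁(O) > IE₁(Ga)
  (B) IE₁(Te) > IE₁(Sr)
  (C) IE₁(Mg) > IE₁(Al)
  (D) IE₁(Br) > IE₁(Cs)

(C)

The general trend: first ionisation energy increases across a period and decreases down a group.
(A) O (period 2, group 16) vs Ga (period 4, group 13): the stated order agrees with the simple trend.
(B) Te (period 5, group 16) vs Sr (period 5, group 2): the stated order agrees with the simple trend.
(C) Mg (period 3, group 2) vs Al (period 3, group 13): the stated order contradicts the simple trend.
(D) Br (period 4, group 17) vs Cs (period 6, group 1): the stated order agrees with the simple trend.
The exception is (C): Al's single 3p electron is easier to remove than one from Mg's filled 3s².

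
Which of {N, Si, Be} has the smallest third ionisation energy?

Si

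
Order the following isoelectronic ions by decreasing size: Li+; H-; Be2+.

H- > Li+ > Be2+

All of these have 2 electrons, so size is governed by nuclear charge alone: the more protons, the stronger the pull on the same electron cloud, and the smaller the ion.
Nuclear charges: Be2+ (Z=4), Li+ (Z=3), H- (Z=1).
Largest to smallest: H- > Li+ > Be2+.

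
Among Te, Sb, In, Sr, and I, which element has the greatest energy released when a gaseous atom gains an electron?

I

Adding an electron releases more energy for atoms nearer the top right (short of the noble gases).
All lie in period 5, so electron affinity increases left to right.
The greatest energy released when a gaseous atom gains an electron among these belongs to I.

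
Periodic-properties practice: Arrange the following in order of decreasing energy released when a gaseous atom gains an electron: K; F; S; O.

F > S > O > K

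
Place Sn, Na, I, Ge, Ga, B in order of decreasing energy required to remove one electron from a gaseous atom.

I > B > Ge > Sn > Ga > Na

B is in period 2, group 13; Na is in period 3, group 1; Ga is in period 4, group 13; Ge is in period 4, group 14; Sn is in period 5, group 14; I is in period 5, group 17.
IE₁ increases left→right with effective nuclear charge and decreases top→bottom as the valence shell moves farther out.
Neither a single period nor a single group — weigh both effects.
Ga > Na: the two effects oppose for this pair; the across-period effect wins (579 vs 496 kJ/mol).
Sn > Ga: period and group pull opposite ways; the across-period shift dominates (709 vs 579 kJ/mol).
Ge > Sn: Ge sits above Sn in group 14, so the down-group effect alone puts Ge higher.
B > Ge: period and group pull opposite ways; the down-group shift dominates (801 vs 762 kJ/mol).
I > B: the two effects oppose for this pair; the across-period effect wins (1008 vs 801 kJ/mol).
Tabulated first ionization energy (kJ/mol): B 801, Na 496, Ga 579, Ge 762, Sn 709, I 1008.
So from highest to lowest: I > B > Ge > Sn > Ga > Na.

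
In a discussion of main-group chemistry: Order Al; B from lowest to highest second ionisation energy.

Al < B

IE_2 is the cost of taking one more electron from the +1 cation: Al⁺ still has 2 valence electrons; B⁺ still has 2 valence electrons.
All are still removing valence electrons, so compare the +1 ions as you would atoms: IE_2 generally rises across a period (higher Z_eff) and falls down a group (larger shell), subject to the usual subshell exceptions.
Valence configurations: Al⁺ [Ne]3s², B⁺ [He]2s².
The numbers (kJ/mol): Al 1817, B 2427.
So the second ionization energies run Al < B.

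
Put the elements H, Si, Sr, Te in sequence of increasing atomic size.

H, Si, Te, Sr

H is in period 1, group 1; Si is in period 3, group 14; Sr is in period 5, group 2; Te is in period 5, group 16.
Radius decreases left→right (rising Z_eff, same n) and increases top→bottom (higher n).
Here both period and group differ, so the two effects have to be weighed against each other.
Si > H: the two effects oppose for this pair; the down-group effect wins (116 vs 32 pm).
Te > Si: the two effects oppose for this pair; the down-group effect wins (136 vs 116 pm).
Sr > Te: Sr lies to the left of Te in period 5, so the across-period effect alone puts Sr larger.
Tabulated atomic radius (pm): H 32, Si 116, Sr 185, Te 136.
So from smallest to largest: H < Si < Te < Sr.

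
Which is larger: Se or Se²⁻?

Forming Se²⁻ adds 2 electrons to Se. More electron–electron repulsion in the same shell, with unchanged nuclear charge, lets the cloud expand.
An anion is larger than its parent atom: Se²⁻ > Se.

Se²⁻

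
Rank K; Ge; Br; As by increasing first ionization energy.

K is in period 4, group 1; Ge is in period 4, group 14; As is in period 4, group 15; Br is in period 4, group 17.
First ionization energy rises across a period (greater Z_eff holds electrons more tightly) and falls down a group (valence electrons are farther from the nucleus).
All lie in period 4, so first ionization energy increases left to right.
So from lowest to highest: K < Ge < As < Br.

K < Ge < As < Br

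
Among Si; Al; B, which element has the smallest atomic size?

B is in period 2, group 13; Al is in period 3, group 13; Si is in period 3, group 14.
Atomic radius shrinks across a period as nuclear charge pulls the same shell inward, and grows down a group as new shells are added.
These span different periods and groups, so the two trends combine.
Si > B: period and group pull opposite ways; the down-group shift dominates (116 vs 85 pm).
Al > Si: Al lies to the left of Si in period 3, so the across-period effect alone puts Al larger.
For reference (pm): B 85, Al 126, Si 116.
The smallest atomic size among these belongs to B.

B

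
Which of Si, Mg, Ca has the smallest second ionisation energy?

IE_2 is the cost of taking one more electron from the +1 cation: Si⁺ still has 3 valence electrons; Mg⁺ still has 1 valence electron; Ca⁺ still has 1 valence electron.
All are still removing valence electrons, so compare the +1 ions as you would atoms: IE_2 generally rises across a period (higher Z_eff) and falls down a group (larger shell), subject to the usual subshell exceptions.
Valence configurations: Si⁺ [Ne]3s²3p¹, Mg⁺ [Ne]3s¹, Ca⁺ [Ar]4s¹.
The numbers (kJ/mol): Si 1577, Mg 1451, Ca 1145.
So the second ionization energies run Ca < Mg < Si.

Ca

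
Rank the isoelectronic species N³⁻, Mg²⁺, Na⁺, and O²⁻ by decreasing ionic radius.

N³⁻, O²⁻, Na⁺, Mg²⁺

All of these have 10 electrons, so size is governed by nuclear charge alone: the more protons, the stronger the pull on the same electron cloud, and the smaller the ion.
Nuclear charges: Mg²⁺ (Z=12), Na⁺ (Z=11), O²⁻ (Z=8), N³⁻ (Z=7).
Largest to smallest: N³⁻ > O²⁻ > Na⁺ > Mg²⁺.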